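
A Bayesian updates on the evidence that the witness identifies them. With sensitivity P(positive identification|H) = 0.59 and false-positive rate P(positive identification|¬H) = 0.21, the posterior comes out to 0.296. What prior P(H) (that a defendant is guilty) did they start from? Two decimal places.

P(H) = 0.13

Bayes' rule in odds form gives O(H|E) = O(H)·[P(E|H)/P(E|¬H)], hence O(H) = O(H|E)/LR.
Posterior odds = 0.296/(1−0.296) = 0.4205. LR = 0.59/0.21 = 2.8095.
Prior odds = 0.4205/2.8095 = 0.1497, so P(H) = 0.1497/(1+0.1497) ≈ 0.13.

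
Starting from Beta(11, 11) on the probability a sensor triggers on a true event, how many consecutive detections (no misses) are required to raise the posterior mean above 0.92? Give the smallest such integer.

k = 116

After k detections and 0 misses the posterior is Beta(11+k, 11), with mean (11+k)/(11+11+k).
Set (11+k)/(22+k) > 0.92 and solve: k > (0.92·22 − 11)/(1 − 0.92) = 115.500.
The smallest integer exceeding 115.500 is 116, and checking k=116: (127)/(138) = 0.9203 > 0.92.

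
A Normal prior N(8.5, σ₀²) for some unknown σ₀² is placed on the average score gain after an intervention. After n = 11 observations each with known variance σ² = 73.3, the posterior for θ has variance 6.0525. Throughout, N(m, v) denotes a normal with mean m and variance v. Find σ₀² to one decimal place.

σ₀² = 66.0

Posterior precision equals prior precision plus data precision: 1/σ_n² = 1/σ₀² + n/σ².
So 1/σ₀² = 1/6.0525 − 11/73.3 = 0.165221 − 0.150068 = 0.015153.
Hence σ₀² = 1/0.015153 ≈ 66.0.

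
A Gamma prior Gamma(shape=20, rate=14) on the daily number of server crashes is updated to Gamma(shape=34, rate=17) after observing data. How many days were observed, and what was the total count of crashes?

n = 3 days with total 14 crashes

Gamma–Poisson conjugacy: posterior shape = α + Σxᵢ, posterior rate = β + n.
Matching: Σxᵢ = 34 − 20 = 14 and n = 17 − 14 = 3.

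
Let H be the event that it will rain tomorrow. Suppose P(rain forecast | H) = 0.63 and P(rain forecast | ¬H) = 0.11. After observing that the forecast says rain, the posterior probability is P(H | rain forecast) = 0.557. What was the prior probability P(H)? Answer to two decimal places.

P(H) = 0.18

In odds form, posterior odds = prior odds × likelihood ratio, so prior odds = posterior odds ÷ LR.
Posterior odds = 0.557/(1−0.557) = 1.2573. LR = 0.63/0.11 = 5.7273.
Prior odds = 1.2573/5.7273 = 0.2195, so P(H) = 0.2195/(1+0.2195) ≈ 0.18.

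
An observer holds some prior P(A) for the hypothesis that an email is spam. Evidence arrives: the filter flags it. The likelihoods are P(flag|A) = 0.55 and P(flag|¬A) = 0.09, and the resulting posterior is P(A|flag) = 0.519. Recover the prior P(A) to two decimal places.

P(A) = 0.15

In odds form, posterior odds = prior odds × likelihood ratio, so prior odds = posterior odds ÷ LR.
Posterior odds = 0.519/(1−0.519) = 1.0790. LR = 0.55/0.09 = 6.1111.
Prior odds = 1.0790/6.1111 = 0.1766, so P(A) = 0.1766/(1+0.1766) ≈ 0.15.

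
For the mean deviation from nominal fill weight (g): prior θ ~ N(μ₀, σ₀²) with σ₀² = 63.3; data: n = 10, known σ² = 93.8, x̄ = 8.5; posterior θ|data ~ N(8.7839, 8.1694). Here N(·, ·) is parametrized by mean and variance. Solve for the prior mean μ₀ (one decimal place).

With known observation variance, the Normal–Normal posterior has precision τ_n = τ₀ + n/σ² and mean μ_n = (τ₀μ₀ + (n/σ²)x̄)/τ_n.
Here τ₀ = 1/63.3 = 0.015798 and τ_data = 10/93.8 = 0.106610, so τ_n = 0.122408.
Rearranging for μ₀: μ₀ = (μ_n·τ_n − τ_data·x̄)/τ₀ = (8.7839·0.122408 − 0.106610·8.5) / 0.015798 = 0.169035/0.015798 ≈ 10.7.

μ₀ = 10.7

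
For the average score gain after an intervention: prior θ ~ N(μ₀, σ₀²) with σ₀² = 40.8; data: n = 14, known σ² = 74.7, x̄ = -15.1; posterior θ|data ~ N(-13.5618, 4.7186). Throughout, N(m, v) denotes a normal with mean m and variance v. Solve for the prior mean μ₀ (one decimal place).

μ₀ = -1.8

With known observation variance, the Normal–Normal posterior has precision τ_n = τ₀ + n/σ² and mean μ_n = (τ₀μ₀ + (n/σ²)x̄)/τ_n.
Here τ₀ = 1/40.8 = 0.024510 and τ_data = 14/74.7 = 0.187416, so τ_n = 0.211926.
Rearranging for μ₀: μ₀ = (μ_n·τ_n − τ_data·x̄)/τ₀ = (-13.5618·0.211926 − 0.187416·-15.1) / 0.024510 = -0.044116/0.024510 ≈ -1.8.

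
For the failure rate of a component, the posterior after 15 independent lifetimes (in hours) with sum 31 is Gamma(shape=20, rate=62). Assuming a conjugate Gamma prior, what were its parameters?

Gamma(shape=5, rate=31)

For an exponential likelihood with a Gamma(α, β) prior on the rate, n observations with total T give posterior Gamma(α+n, β+T).
So α = 20 − 15 = 5 and β = 62 − 31 = 31.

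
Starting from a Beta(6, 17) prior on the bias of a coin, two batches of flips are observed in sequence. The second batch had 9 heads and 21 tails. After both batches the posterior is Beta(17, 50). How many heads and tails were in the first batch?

2 heads and 12 tails

Sequential conjugate updates are equivalent to a single update on the pooled data, so total successes = posterior α − prior α and total failures = posterior β − prior β.
Total across both batches: 17−6=11 heads, 50−17=33 tails.
Subtract the second batch: 11−9=2 heads and 33−21=12 tails.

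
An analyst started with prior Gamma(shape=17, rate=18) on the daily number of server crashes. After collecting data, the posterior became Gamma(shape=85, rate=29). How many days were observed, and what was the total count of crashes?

Gamma–Poisson conjugacy: posterior shape = α + Σxᵢ, posterior rate = β + n.
Matching: Σxᵢ = 85 − 17 = 68 and n = 29 − 18 = 11.

n = 11 days with total 68 crashes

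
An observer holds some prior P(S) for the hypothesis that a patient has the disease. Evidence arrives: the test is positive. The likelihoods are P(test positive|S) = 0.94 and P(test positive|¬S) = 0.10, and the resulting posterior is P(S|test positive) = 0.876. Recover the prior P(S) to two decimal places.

P(S) = 0.43

In odds form, posterior odds = prior odds × likelihood ratio, so prior odds = posterior odds ÷ LR.
Posterior odds = 0.876/(1−0.876) = 7.0645. LR = 0.94/0.10 = 9.4000.
Prior odds = 7.0645/9.4000 = 0.7515, so P(S) = 0.7515/(1+0.7515) ≈ 0.43.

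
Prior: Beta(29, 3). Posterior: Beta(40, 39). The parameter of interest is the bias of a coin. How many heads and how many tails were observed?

11 heads and 36 tails

A Beta(a, b) prior with s successes and f failures in binomial data gives a Beta(a+s, b+f) posterior.
Match parameters: s=40−29=11, f=39−3=36.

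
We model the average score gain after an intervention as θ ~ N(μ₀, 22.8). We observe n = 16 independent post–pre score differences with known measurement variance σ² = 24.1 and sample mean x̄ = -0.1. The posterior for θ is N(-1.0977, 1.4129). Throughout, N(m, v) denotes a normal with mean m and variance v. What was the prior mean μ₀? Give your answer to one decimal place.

μ₀ = -16.2

The posterior mean is a precision-weighted average: μ_n = (τ₀μ₀ + τ_data·x̄)/(τ₀+τ_data), with τ₀=1/σ₀² and τ_data=n/σ².
Here τ₀ = 1/22.8 = 0.043860 and τ_data = 16/24.1 = 0.663900, so τ_n = 0.707760.
Rearranging for μ₀: μ₀ = (μ_n·τ_n − τ_data·x̄)/τ₀ = (-1.0977·0.707760 − 0.663900·-0.1) / 0.043860 = -0.710518/0.043860 ≈ -16.2.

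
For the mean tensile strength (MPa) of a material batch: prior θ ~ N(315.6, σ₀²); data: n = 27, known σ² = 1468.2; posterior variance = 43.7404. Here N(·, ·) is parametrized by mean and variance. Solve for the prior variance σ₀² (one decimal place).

σ₀² = 223.6

For the Normal–Normal model with known σ², precisions add: τ_n = τ₀ + n/σ².
So 1/σ₀² = 1/43.7404 − 27/1468.2 = 0.022862 − 0.018390 = 0.004472.
Hence σ₀² = 1/0.004472 ≈ 223.6.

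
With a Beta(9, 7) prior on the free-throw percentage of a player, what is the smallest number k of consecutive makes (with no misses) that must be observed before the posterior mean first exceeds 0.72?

k = 10

After k makes and 0 misses the posterior is Beta(9+k, 7), with mean (9+k)/(9+7+k).
Set (9+k)/(16+k) > 0.72 and solve: k > (0.72·16 − 9)/(1 − 0.72) = 9.000.
The smallest integer exceeding 9.000 is 10.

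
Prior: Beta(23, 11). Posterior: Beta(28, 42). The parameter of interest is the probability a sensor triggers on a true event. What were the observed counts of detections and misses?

A Beta(a, b) prior with s successes and f failures in binomial data gives a Beta(a+s, b+f) posterior.
So s = 28 − 23 = 5 and f = 42 − 11 = 31.

5 detections and 31 misses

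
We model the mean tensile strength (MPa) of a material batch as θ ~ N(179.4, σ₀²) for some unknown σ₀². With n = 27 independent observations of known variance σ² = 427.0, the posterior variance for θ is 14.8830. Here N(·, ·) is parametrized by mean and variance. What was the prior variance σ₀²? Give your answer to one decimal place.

σ₀² = 252.6

Posterior precision equals prior precision plus data precision: 1/σ_n² = 1/σ₀² + n/σ².
So 1/σ₀² = 1/14.8830 − 27/427.0 = 0.067191 − 0.063232 = 0.003959.
Hence σ₀² = 1/0.003959 ≈ 252.6.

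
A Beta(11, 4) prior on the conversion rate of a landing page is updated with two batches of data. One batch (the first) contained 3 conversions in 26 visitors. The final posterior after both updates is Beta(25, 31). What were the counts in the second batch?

Because Beta–binomial updating is additive in the counts, the combined data contributed (α_post−α_prior, β_post−β_prior) successes and failures.
Total across both batches: 25−11=14 conversions, 31−4=27 bounces.
Subtract the first batch: 14−3=11 conversions and 27−23=4 bounces.

11 conversions and 4 bounces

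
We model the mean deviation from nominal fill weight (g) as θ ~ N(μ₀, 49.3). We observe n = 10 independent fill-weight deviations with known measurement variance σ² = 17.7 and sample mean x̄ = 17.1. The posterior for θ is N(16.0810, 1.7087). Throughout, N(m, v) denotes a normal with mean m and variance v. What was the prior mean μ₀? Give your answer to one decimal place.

μ₀ = -12.3

With known observation variance, the Normal–Normal posterior has precision τ_n = τ₀ + n/σ² and mean μ_n = (τ₀μ₀ + (n/σ²)x̄)/τ_n.
Here τ₀ = 1/49.3 = 0.020284 and τ_data = 10/17.7 = 0.564972, so τ_n = 0.585256.
Rearranging for μ₀: μ₀ = (μ_n·τ_n − τ_data·x̄)/τ₀ = (16.0810·0.585256 − 0.564972·17.1) / 0.020284 = -0.249519/0.020284 ≈ -12.3.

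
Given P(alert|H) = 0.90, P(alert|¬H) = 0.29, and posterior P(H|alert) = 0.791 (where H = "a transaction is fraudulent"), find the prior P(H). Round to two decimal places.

In odds form, posterior odds = prior odds × likelihood ratio, so prior odds = posterior odds ÷ LR.
Posterior odds = 0.791/(1−0.791) = 3.7847. LR = 0.90/0.29 = 3.1034.
Prior odds = 3.7847/3.1034 = 1.2195, so P(H) = 1.2195/(1+1.2195) ≈ 0.55.

P(H) = 0.55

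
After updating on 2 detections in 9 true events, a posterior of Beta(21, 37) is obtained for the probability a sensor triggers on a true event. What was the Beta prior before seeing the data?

A Beta(α, β) prior with s successes and f failures in binomial data gives a Beta(α+s, β+f) posterior.
So α = 21 − 2 = 19 and β = 37 − 7 = 30.

Beta(19, 30)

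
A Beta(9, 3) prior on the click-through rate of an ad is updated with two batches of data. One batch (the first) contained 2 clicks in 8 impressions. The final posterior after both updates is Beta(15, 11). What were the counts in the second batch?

4 clicks and 2 non-clicks

Sequential conjugate updates are equivalent to a single update on the pooled data, so total successes = posterior α − prior α and total failures = posterior β − prior β.
Total across both batches: 15−9=6 clicks, 11−3=8 non-clicks.
Subtract the first batch: 6−2=4 clicks and 8−6=2 non-clicks.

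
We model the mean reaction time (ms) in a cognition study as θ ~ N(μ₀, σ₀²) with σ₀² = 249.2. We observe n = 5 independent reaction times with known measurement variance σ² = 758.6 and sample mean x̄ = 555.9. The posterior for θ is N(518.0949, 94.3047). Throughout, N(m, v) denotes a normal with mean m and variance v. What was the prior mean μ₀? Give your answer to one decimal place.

μ₀ = 456.0

With known observation variance, the Normal–Normal posterior has precision τ_n = τ₀ + n/σ² and mean μ_n = (τ₀μ₀ + (n/σ²)x̄)/τ_n.
Here τ₀ = 1/249.2 = 0.004013 and τ_data = 5/758.6 = 0.006591, so τ_n = 0.010604.
Rearranging for μ₀: μ₀ = (μ_n·τ_n − τ_data·x̄)/τ₀ = (518.0949·0.010604 − 0.006591·555.9) / 0.004013 = 1.829941/0.004013 ≈ 456.0.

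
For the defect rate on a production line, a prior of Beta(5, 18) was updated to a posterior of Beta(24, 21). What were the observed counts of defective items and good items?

Under Beta–binomial conjugacy the posterior parameters are (α+s, β+f).
Match parameters: s=24−5=19, f=21−18=3.

19 defective items and 3 good items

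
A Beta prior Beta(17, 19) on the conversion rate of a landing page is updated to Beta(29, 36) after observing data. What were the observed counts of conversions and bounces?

Under Beta–binomial conjugacy the posterior parameters are (α+s, β+f).
So s = 29 − 17 = 12 and f = 36 − 19 = 17.

12 conversions and 17 bounces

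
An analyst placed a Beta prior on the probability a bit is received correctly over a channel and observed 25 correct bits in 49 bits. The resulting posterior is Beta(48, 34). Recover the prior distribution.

Beta(23, 10)

Beta is conjugate to the binomial likelihood: posterior = Beta(α+s, β+f).
Subtract the data counts: 48−25=23, 34−24=10.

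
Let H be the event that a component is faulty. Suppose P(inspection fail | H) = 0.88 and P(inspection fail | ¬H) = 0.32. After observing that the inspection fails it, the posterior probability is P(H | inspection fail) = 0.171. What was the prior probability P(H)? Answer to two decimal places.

P(H) = 0.07

In odds form, posterior odds = prior odds × likelihood ratio, so prior odds = posterior odds ÷ LR.
Posterior odds = 0.171/(1−0.171) = 0.2063. LR = 0.88/0.32 = 2.7500.
Prior odds = 0.2063/2.7500 = 0.0750, so P(H) = 0.0750/(1+0.0750) ≈ 0.07.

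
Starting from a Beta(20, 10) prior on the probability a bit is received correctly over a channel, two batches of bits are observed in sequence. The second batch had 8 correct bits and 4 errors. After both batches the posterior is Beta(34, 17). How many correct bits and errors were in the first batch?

Because Beta–binomial updating is additive in the counts, the combined data contributed (α_post−α_prior, β_post−β_prior) successes and failures.
Total across both batches: 34−20=14 correct bits, 17−10=7 errors.
Subtract the second batch: 14−8=6 correct bits and 7−4=3 errors.

6 correct bits and 3 errors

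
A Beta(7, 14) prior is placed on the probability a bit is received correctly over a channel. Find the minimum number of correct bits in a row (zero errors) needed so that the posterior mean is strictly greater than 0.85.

After k correct bits and 0 errors the posterior is Beta(7+k, 14), with mean (7+k)/(7+14+k).
Set (7+k)/(21+k) > 0.85 and solve: k > (0.85·21 − 7)/(1 − 0.85) = 72.333.
The smallest integer exceeding 72.333 is 73.

k = 73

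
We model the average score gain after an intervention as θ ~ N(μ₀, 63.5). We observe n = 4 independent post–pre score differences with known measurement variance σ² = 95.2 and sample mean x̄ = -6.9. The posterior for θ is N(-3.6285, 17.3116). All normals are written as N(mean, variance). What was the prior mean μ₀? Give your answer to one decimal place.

The posterior mean is a precision-weighted average: μ_n = (τ₀μ₀ + τ_data·x̄)/(τ₀+τ_data), with τ₀=1/σ₀² and τ_data=n/σ².
Here τ₀ = 1/63.5 = 0.015748 and τ_data = 4/95.2 = 0.042017, so τ_n = 0.057765.
Rearranging for μ₀: μ₀ = (μ_n·τ_n − τ_data·x̄)/τ₀ = (-3.6285·0.057765 − 0.042017·-6.9) / 0.015748 = 0.080317/0.015748 ≈ 5.1.

μ₀ = 5.1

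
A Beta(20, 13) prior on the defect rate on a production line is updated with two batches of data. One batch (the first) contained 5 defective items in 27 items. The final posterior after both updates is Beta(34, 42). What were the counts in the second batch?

9 defective items and 7 good items

Sequential conjugate updates are equivalent to a single update on the pooled data, so total successes = posterior α − prior α and total failures = posterior β − prior β.
Total across both batches: 34−20=14 defective items, 42−13=29 good items.
Subtract the first batch: 14−5=9 defective items and 29−22=7 good items.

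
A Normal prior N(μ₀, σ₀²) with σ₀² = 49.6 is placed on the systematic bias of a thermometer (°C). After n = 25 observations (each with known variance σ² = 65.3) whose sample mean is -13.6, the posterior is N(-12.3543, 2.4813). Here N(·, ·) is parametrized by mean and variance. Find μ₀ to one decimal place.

μ₀ = 11.3

The posterior mean is a precision-weighted average: μ_n = (τ₀μ₀ + τ_data·x̄)/(τ₀+τ_data), with τ₀=1/σ₀² and τ_data=n/σ².
Here τ₀ = 1/49.6 = 0.020161 and τ_data = 25/65.3 = 0.382848, so τ_n = 0.403009.
Rearranging for μ₀: μ₀ = (μ_n·τ_n − τ_data·x̄)/τ₀ = (-12.3543·0.403009 − 0.382848·-13.6) / 0.020161 = 0.227839/0.020161 ≈ 11.3.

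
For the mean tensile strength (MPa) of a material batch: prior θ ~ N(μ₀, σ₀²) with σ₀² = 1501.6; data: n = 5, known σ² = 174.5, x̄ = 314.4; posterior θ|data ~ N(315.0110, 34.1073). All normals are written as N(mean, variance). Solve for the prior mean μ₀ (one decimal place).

μ₀ = 341.3

The posterior mean is a precision-weighted average: μ_n = (τ₀μ₀ + τ_data·x̄)/(τ₀+τ_data), with τ₀=1/σ₀² and τ_data=n/σ².
Here τ₀ = 1/1501.6 = 0.000666 and τ_data = 5/174.5 = 0.028653, so τ_n = 0.029319.
Rearranging for μ₀: μ₀ = (μ_n·τ_n − τ_data·x̄)/τ₀ = (315.0110·0.029319 − 0.028653·314.4) / 0.000666 = 0.227304/0.000666 ≈ 341.3.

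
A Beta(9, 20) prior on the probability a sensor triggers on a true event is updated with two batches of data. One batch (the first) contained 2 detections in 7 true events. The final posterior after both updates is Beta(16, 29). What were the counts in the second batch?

5 detections and 4 misses

Sequential conjugate updates are equivalent to a single update on the pooled data, so total successes = posterior α − prior α and total failures = posterior β − prior β.
Total across both batches: 16−9=7 detections, 29−20=9 misses.
Subtract the first batch: 7−2=5 detections and 9−5=4 misses.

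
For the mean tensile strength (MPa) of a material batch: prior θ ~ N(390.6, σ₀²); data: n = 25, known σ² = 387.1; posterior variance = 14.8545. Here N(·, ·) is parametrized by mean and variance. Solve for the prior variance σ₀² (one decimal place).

Posterior precision equals prior precision plus data precision: 1/σ_n² = 1/σ₀² + n/σ².
So 1/σ₀² = 1/14.8545 − 25/387.1 = 0.067320 − 0.064583 = 0.002737.
Hence σ₀² = 1/0.002737 ≈ 365.4.

σ₀² = 365.4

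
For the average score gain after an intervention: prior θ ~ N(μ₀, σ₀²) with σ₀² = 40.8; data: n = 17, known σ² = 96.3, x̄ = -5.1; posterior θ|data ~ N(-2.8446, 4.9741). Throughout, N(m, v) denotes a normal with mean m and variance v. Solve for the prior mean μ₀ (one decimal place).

μ₀ = 13.4

The posterior mean is a precision-weighted average: μ_n = (τ₀μ₀ + τ_data·x̄)/(τ₀+τ_data), with τ₀=1/σ₀² and τ_data=n/σ².
Here τ₀ = 1/40.8 = 0.024510 and τ_data = 17/96.3 = 0.176532, so τ_n = 0.201042.
Rearranging for μ₀: μ₀ = (μ_n·τ_n − τ_data·x̄)/τ₀ = (-2.8446·0.201042 − 0.176532·-5.1) / 0.024510 = 0.328429/0.024510 ≈ 13.4.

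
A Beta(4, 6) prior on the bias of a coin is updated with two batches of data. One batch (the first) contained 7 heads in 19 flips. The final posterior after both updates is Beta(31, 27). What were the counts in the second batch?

20 heads and 9 tails

Sequential conjugate updates are equivalent to a single update on the pooled data, so total successes = posterior α − prior α and total failures = posterior β − prior β.
Total across both batches: 31−4=27 heads, 27−6=21 tails.
Subtract the first batch: 27−7=20 heads and 21−12=9 tails.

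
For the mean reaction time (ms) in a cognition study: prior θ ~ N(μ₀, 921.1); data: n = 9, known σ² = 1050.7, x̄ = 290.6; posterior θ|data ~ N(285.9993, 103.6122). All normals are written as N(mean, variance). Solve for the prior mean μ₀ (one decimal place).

μ₀ = 249.7

The posterior mean is a precision-weighted average: μ_n = (τ₀μ₀ + τ_data·x̄)/(τ₀+τ_data), with τ₀=1/σ₀² and τ_data=n/σ².
Here τ₀ = 1/921.1 = 0.001086 and τ_data = 9/1050.7 = 0.008566, so τ_n = 0.009652.
Rearranging for μ₀: μ₀ = (μ_n·τ_n − τ_data·x̄)/τ₀ = (285.9993·0.009652 − 0.008566·290.6) / 0.001086 = 0.271186/0.001086 ≈ 249.7.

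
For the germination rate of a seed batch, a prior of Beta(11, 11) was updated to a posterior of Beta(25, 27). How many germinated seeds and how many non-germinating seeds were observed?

A Beta(a, b) prior with s successes and f failures in binomial data gives a Beta(a+s, b+f) posterior.
Match parameters: s=25−11=14, f=27−11=16.

14 germinated seeds and 16 non-germinating seeds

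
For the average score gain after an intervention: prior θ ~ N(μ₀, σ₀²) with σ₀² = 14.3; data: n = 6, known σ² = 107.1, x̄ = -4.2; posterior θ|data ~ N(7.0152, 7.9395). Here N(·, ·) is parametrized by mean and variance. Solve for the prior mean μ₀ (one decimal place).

With known observation variance, the Normal–Normal posterior has precision τ_n = τ₀ + n/σ² and mean μ_n = (τ₀μ₀ + (n/σ²)x̄)/τ_n.
Here τ₀ = 1/14.3 = 0.069930 and τ_data = 6/107.1 = 0.056022, so τ_n = 0.125952.
Rearranging for μ₀: μ₀ = (μ_n·τ_n − τ_data·x̄)/τ₀ = (7.0152·0.125952 − 0.056022·-4.2) / 0.069930 = 1.118871/0.069930 ≈ 16.0.

μ₀ = 16.0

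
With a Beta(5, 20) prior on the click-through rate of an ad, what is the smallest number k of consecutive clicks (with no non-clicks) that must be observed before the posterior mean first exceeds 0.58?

After k clicks and 0 non-clicks the posterior is Beta(5+k, 20), with mean (5+k)/(5+20+k).
Set (5+k)/(25+k) > 0.58 and solve: k > (0.58·25 − 5)/(1 − 0.58) = 22.619.
The smallest integer exceeding 22.619 is 23.

k = 23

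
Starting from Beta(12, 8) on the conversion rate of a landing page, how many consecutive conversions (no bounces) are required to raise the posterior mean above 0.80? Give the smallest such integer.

k = 21

After k conversions and 0 bounces the posterior is Beta(12+k, 8), with mean (12+k)/(12+8+k).
Set (12+k)/(20+k) > 0.80 and solve: k > (0.80·20 − 12)/(1 − 0.80) = 20.000.
The smallest integer exceeding 20.000 is 21, and checking k=21: (33)/(41) = 0.8049 > 0.80.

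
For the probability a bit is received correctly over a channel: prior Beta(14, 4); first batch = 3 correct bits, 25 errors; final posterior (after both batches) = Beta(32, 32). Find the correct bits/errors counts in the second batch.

15 correct bits and 3 errors

Because Beta–binomial updating is additive in the counts, the combined data contributed (α_post−α_prior, β_post−β_prior) successes and failures.
Total across both batches: 32−14=18 correct bits, 32−4=28 errors.
Subtract the first batch: 18−3=15 correct bits and 28−25=3 errors.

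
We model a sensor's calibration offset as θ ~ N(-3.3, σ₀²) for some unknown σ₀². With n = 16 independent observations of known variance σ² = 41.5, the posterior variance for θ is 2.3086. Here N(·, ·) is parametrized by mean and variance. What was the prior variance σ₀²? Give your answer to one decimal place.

For the Normal–Normal model with known σ², precisions add: τ_n = τ₀ + n/σ².
So 1/σ₀² = 1/2.3086 − 16/41.5 = 0.433163 − 0.385542 = 0.047621.
Hence σ₀² = 1/0.047621 ≈ 21.0.

σ₀² = 21.0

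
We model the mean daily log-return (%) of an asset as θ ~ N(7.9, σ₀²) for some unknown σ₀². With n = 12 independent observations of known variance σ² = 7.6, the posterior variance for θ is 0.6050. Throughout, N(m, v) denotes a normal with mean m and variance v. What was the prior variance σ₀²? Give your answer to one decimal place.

Posterior precision equals prior precision plus data precision: 1/σ_n² = 1/σ₀² + n/σ².
So 1/σ₀² = 1/0.6050 − 12/7.6 = 1.652893 − 1.578947 = 0.073946.
Hence σ₀² = 1/0.073946 ≈ 13.5.

σ₀² = 13.5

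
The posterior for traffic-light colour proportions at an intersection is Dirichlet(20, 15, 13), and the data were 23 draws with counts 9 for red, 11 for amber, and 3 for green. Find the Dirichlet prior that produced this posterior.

For a Dirichlet(α) prior with multinomial counts c, the posterior is Dirichlet(α + c) componentwise.
Subtract each count from the matching posterior parameter: 20−9=11, 15−11=4, 13−3=10.

Dirichlet(11, 4, 10)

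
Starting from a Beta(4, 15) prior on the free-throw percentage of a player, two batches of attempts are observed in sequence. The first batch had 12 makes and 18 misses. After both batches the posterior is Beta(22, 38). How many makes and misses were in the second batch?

Sequential conjugate updates are equivalent to a single update on the pooled data, so total successes = posterior α − prior α and total failures = posterior β − prior β.
Total across both batches: 22−4=18 makes, 38−15=23 misses.
Subtract the first batch: 18−12=6 makes and 23−18=5 misses.

6 makes and 5 misses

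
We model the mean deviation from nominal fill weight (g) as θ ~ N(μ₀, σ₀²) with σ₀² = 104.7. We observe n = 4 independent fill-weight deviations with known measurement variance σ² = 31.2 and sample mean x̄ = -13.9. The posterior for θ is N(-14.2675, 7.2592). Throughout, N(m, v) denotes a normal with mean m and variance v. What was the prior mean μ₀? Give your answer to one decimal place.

With known observation variance, the Normal–Normal posterior has precision τ_n = τ₀ + n/σ² and mean μ_n = (τ₀μ₀ + (n/σ²)x̄)/τ_n.
Here τ₀ = 1/104.7 = 0.009551 and τ_data = 4/31.2 = 0.128205, so τ_n = 0.137756.
Rearranging for μ₀: μ₀ = (μ_n·τ_n − τ_data·x̄)/τ₀ = (-14.2675·0.137756 − 0.128205·-13.9) / 0.009551 = -0.183384/0.009551 ≈ -19.2.

μ₀ = -19.2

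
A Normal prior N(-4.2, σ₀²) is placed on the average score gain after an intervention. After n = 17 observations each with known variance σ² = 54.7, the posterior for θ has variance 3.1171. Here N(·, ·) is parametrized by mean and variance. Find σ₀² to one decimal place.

σ₀² = 99.8

Posterior precision equals prior precision plus data precision: 1/σ_n² = 1/σ₀² + n/σ².
So 1/σ₀² = 1/3.1171 − 17/54.7 = 0.320811 − 0.310786 = 0.010025.
Hence σ₀² = 1/0.010025 ≈ 99.8.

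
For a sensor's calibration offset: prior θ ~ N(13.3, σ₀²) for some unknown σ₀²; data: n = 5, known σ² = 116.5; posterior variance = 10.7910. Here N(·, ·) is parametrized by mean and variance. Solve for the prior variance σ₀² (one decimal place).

Posterior precision equals prior precision plus data precision: 1/σ_n² = 1/σ₀² + n/σ².
So 1/σ₀² = 1/10.7910 − 5/116.5 = 0.092670 − 0.042918 = 0.049752.
Hence σ₀² = 1/0.049752 ≈ 20.1.

σ₀² = 20.1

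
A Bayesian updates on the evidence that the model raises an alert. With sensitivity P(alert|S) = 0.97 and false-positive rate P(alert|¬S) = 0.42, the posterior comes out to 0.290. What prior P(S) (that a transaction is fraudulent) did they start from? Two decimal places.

Bayes' rule in odds form gives O(S|E) = O(S)·[P(E|S)/P(E|¬S)], hence O(S) = O(S|E)/LR.
Posterior odds = 0.290/(1−0.290) = 0.4085. LR = 0.97/0.42 = 2.3095.
Prior odds = 0.4085/2.3095 = 0.1769, so P(S) = 0.1769/(1+0.1769) ≈ 0.15.

P(S) = 0.15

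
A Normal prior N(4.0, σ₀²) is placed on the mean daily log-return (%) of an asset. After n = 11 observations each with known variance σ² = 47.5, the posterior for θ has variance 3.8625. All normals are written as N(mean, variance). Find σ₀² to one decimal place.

Posterior precision equals prior precision plus data precision: 1/σ_n² = 1/σ₀² + n/σ².
So 1/σ₀² = 1/3.8625 − 11/47.5 = 0.258900 − 0.231579 = 0.027321.
Hence σ₀² = 1/0.027321 ≈ 36.6.

σ₀² = 36.6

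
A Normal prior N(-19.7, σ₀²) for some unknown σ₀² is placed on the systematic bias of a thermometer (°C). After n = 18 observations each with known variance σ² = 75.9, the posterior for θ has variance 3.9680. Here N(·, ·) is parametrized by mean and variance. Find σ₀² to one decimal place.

For the Normal–Normal model with known σ², precisions add: τ_n = τ₀ + n/σ².
So 1/σ₀² = 1/3.9680 − 18/75.9 = 0.252016 − 0.237154 = 0.014862.
Hence σ₀² = 1/0.014862 ≈ 67.3.

σ₀² = 67.3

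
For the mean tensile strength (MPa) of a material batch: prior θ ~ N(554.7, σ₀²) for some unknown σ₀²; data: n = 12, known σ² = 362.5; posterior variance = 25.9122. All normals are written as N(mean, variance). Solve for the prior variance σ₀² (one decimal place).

For the Normal–Normal model with known σ², precisions add: τ_n = τ₀ + n/σ².
So 1/σ₀² = 1/25.9122 − 12/362.5 = 0.038592 − 0.033103 = 0.005489.
Hence σ₀² = 1/0.005489 ≈ 182.2.

σ₀² = 182.2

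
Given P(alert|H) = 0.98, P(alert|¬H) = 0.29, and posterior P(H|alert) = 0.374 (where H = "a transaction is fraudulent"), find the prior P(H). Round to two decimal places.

In odds form, posterior odds = prior odds × likelihood ratio, so prior odds = posterior odds ÷ LR.
Posterior odds = 0.374/(1−0.374) = 0.5974. LR = 0.98/0.29 = 3.3793.
Prior odds = 0.5974/3.3793 = 0.1768, so P(H) = 0.1768/(1+0.1768) ≈ 0.15.

P(H) = 0.15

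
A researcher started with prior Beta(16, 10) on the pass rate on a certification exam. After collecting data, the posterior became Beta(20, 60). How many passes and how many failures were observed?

4 passes and 50 failures

Beta is conjugate to the binomial likelihood: posterior = Beta(α+s, β+f).
Match parameters: s=20−16=4, f=60−10=50.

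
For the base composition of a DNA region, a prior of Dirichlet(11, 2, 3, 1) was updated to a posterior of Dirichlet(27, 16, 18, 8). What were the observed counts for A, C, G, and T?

For a Dirichlet(α) prior with multinomial counts c, the posterior is Dirichlet(α + c) componentwise.
Counts are posterior − prior componentwise: 27−11=16, 16−2=14, 18−3=15, 8−1=7.

counts (16, 14, 15, 7)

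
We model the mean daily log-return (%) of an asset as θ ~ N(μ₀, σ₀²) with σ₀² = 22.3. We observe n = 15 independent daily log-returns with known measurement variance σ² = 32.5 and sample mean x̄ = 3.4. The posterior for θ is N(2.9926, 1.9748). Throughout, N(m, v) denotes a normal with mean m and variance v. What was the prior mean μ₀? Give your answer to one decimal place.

The posterior mean is a precision-weighted average: μ_n = (τ₀μ₀ + τ_data·x̄)/(τ₀+τ_data), with τ₀=1/σ₀² and τ_data=n/σ².
Here τ₀ = 1/22.3 = 0.044843 and τ_data = 15/32.5 = 0.461538, so τ_n = 0.506381.
Rearranging for μ₀: μ₀ = (μ_n·τ_n − τ_data·x̄)/τ₀ = (2.9926·0.506381 − 0.461538·3.4) / 0.044843 = -0.053833/0.044843 ≈ -1.2.

μ₀ = -1.2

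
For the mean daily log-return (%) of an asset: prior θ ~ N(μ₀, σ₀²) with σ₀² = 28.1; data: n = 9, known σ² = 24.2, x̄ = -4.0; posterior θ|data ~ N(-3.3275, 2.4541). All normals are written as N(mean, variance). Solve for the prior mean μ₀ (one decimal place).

μ₀ = 3.7

The posterior mean is a precision-weighted average: μ_n = (τ₀μ₀ + τ_data·x̄)/(τ₀+τ_data), with τ₀=1/σ₀² and τ_data=n/σ².
Here τ₀ = 1/28.1 = 0.035587 and τ_data = 9/24.2 = 0.371901, so τ_n = 0.407488.
Rearranging for μ₀: μ₀ = (μ_n·τ_n − τ_data·x̄)/τ₀ = (-3.3275·0.407488 − 0.371901·-4.0) / 0.035587 = 0.131688/0.035587 ≈ 3.7.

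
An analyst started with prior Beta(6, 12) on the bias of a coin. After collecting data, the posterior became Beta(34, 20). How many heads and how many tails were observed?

28 heads and 8 tails

Under Beta–binomial conjugacy the posterior parameters are (α+s, β+f).
Match parameters: s=34−6=28, f=20−12=8.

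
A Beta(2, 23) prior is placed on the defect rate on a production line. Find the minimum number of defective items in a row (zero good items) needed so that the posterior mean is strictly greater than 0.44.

k = 17

After k defective items and 0 good items the posterior is Beta(2+k, 23), with mean (2+k)/(2+23+k).
Set (2+k)/(25+k) > 0.44 and solve: k > (0.44·25 − 2)/(1 − 0.44) = 16.071.
The smallest integer exceeding 16.071 is 17, and checking k=17: (19)/(42) = 0.4524 > 0.44.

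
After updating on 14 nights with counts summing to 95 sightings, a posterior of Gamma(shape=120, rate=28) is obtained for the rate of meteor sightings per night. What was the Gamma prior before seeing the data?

Gamma(shape=25, rate=14)

A Gamma(α, β) prior (rate parametrization) on a Poisson rate with n observations summing to S gives posterior Gamma(α+S, β+n).
So α = 120 − 95 = 25 and β = 28 − 14 = 14.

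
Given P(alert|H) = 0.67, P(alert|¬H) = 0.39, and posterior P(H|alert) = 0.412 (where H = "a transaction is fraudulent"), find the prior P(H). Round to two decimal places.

In odds form, posterior odds = prior odds × likelihood ratio, so prior odds = posterior odds ÷ LR.
Posterior odds = 0.412/(1−0.412) = 0.7007. LR = 0.67/0.39 = 1.7179.
Prior odds = 0.7007/1.7179 = 0.4079, so P(H) = 0.4079/(1+0.4079) ≈ 0.29.

P(H) = 0.29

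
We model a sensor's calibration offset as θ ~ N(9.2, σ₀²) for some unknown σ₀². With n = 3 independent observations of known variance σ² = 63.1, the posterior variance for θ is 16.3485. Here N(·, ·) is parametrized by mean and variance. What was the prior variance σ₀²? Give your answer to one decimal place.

σ₀² = 73.4

Posterior precision equals prior precision plus data precision: 1/σ_n² = 1/σ₀² + n/σ².
So 1/σ₀² = 1/16.3485 − 3/63.1 = 0.061168 − 0.047544 = 0.013624.
Hence σ₀² = 1/0.013624 ≈ 73.4.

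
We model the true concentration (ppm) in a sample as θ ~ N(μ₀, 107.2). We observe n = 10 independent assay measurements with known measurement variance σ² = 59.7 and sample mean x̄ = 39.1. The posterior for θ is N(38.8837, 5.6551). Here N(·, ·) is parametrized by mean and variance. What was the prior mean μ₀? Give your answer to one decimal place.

μ₀ = 35.0

With known observation variance, the Normal–Normal posterior has precision τ_n = τ₀ + n/σ² and mean μ_n = (τ₀μ₀ + (n/σ²)x̄)/τ_n.
Here τ₀ = 1/107.2 = 0.009328 and τ_data = 10/59.7 = 0.167504, so τ_n = 0.176832.
Rearranging for μ₀: μ₀ = (μ_n·τ_n − τ_data·x̄)/τ₀ = (38.8837·0.176832 − 0.167504·39.1) / 0.009328 = 0.326476/0.009328 ≈ 35.0.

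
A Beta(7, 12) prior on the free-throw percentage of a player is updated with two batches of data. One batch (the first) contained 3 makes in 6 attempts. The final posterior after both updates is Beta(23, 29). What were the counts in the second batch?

Because Beta–binomial updating is additive in the counts, the combined data contributed (α_post−α_prior, β_post−β_prior) successes and failures.
Total across both batches: 23−7=16 makes, 29−12=17 misses.
Subtract the first batch: 16−3=13 makes and 17−3=14 misses.

13 makes and 14 misses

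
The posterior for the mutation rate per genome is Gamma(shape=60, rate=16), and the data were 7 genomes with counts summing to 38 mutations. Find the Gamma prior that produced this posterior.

Gamma(shape=22, rate=9)

Gamma–Poisson conjugacy: posterior shape = α + Σxᵢ, posterior rate = β + n.
So α = 60 − 38 = 22 and β = 16 − 7 = 9.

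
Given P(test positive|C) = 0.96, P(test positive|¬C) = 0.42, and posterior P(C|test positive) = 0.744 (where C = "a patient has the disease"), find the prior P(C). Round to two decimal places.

P(C) = 0.56

In odds form, posterior odds = prior odds × likelihood ratio, so prior odds = posterior odds ÷ LR.
Posterior odds = 0.744/(1−0.744) = 2.9062. LR = 0.96/0.42 = 2.2857.
Prior odds = 2.9062/2.2857 = 1.2715, so P(C) = 1.2715/(1+1.2715) ≈ 0.56.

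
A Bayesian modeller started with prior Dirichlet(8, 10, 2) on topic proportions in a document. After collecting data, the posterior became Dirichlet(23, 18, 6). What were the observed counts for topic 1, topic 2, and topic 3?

For a Dirichlet(α) prior with multinomial counts c, the posterior is Dirichlet(α + c) componentwise.
Counts are posterior − prior componentwise: 23−8=15, 18−10=8, 6−2=4.

counts (15, 8, 4)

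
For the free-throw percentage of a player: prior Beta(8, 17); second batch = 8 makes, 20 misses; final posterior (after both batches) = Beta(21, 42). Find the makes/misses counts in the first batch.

5 makes and 5 misses

Because Beta–binomial updating is additive in the counts, the combined data contributed (α_post−α_prior, β_post−β_prior) successes and failures.
Total across both batches: 21−8=13 makes, 42−17=25 misses.
Subtract the second batch: 13−8=5 makes and 25−20=5 misses.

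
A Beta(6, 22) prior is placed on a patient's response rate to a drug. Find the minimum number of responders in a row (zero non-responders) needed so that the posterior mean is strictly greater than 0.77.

k = 68

After k responders and 0 non-responders the posterior is Beta(6+k, 22), with mean (6+k)/(6+22+k).
Set (6+k)/(28+k) > 0.77 and solve: k > (0.77·28 − 6)/(1 − 0.77) = 67.652.
The smallest integer exceeding 67.652 is 68.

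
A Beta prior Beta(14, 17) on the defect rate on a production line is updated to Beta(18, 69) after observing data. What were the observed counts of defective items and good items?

4 defective items and 52 good items

A Beta(a, b) prior with s successes and f failures in binomial data gives a Beta(a+s, b+f) posterior.
So s = 18 − 14 = 4 and f = 69 − 17 = 52.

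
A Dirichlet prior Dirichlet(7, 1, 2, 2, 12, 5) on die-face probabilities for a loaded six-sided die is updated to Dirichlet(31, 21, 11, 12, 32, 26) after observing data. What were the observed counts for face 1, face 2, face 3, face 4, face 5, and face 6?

counts (24, 20, 9, 10, 20, 21)

For a Dirichlet(α) prior with multinomial counts c, the posterior is Dirichlet(α + c) componentwise.
Counts are posterior − prior componentwise: 31−7=24, 21−1=20, 11−2=9, 12−2=10, 32−12=20, 26−5=21.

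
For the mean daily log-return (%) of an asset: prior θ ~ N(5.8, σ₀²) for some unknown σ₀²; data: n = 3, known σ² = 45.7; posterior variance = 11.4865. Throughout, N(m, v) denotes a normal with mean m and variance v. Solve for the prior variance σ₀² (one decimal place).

Posterior precision equals prior precision plus data precision: 1/σ_n² = 1/σ₀² + n/σ².
So 1/σ₀² = 1/11.4865 − 3/45.7 = 0.087059 − 0.065646 = 0.021413.
Hence σ₀² = 1/0.021413 ≈ 46.7.

σ₀² = 46.7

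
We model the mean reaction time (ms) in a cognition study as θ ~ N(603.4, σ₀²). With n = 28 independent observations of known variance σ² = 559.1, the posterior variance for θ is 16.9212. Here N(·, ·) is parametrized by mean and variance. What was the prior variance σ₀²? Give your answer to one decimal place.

Posterior precision equals prior precision plus data precision: 1/σ_n² = 1/σ₀² + n/σ².
So 1/σ₀² = 1/16.9212 − 28/559.1 = 0.059097 − 0.050080 = 0.009017.
Hence σ₀² = 1/0.009017 ≈ 110.9.

σ₀² = 110.9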